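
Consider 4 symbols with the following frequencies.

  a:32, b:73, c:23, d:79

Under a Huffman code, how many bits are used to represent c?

Repeatedly merge the two smallest:
merge c(23) and a(32): 55
merge 55 and b(73): 128
merge d(79) and 128: 207
c sits 3 levels below the root, so its codeword is 3 bits.

3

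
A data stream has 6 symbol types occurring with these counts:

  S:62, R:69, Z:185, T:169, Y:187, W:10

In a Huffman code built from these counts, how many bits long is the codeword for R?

Repeatedly merge the two smallest:
W(10) + S(62) → 72
R(69) + 72 → 141
141 + T(169) → 310
Z(185) + Y(187) → 372
310 + 372 → 682
R's leaf is at depth 3, giving a 3-bit codeword.

3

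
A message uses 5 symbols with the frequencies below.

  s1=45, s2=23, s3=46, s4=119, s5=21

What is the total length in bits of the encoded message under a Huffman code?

522

Greedily combine the two least-frequent nodes:
merge s5(21) and s2(23): 44
merge 44 and s1(45): 89
merge s3(46) and 89: 135
merge s4(119) and 135: 254
Each symbol's bit-cost is frequency × depth; summing gives 522 bits (equivalently 44 + 89 + 135 + 254).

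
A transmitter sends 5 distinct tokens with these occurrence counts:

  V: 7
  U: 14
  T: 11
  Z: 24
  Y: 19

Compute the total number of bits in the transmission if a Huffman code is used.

168

Greedily combine the two least-frequent nodes:
combine V(7), T(11) → 18
combine U(14), 18 → 32
combine Y(19), Z(24) → 43
combine 32, 43 → 75
The encoded length is the sum of every internal node's weight: 18 + 32 + 43 + 75 = 168 bits.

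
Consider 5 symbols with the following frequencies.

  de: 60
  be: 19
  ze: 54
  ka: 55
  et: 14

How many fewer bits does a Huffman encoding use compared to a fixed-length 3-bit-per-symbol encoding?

Fixed-length: 3 bits × 202 symbols = 606 bits.
Huffman merges:
combine et(14), be(19) → 33
combine 33, ze(54) → 87
combine ka(55), de(60) → 115
combine 87, 115 → 202
Huffman total = 33 + 87 + 115 + 202 = 437 bits.
Saving = 606 − 437 = 169 bits.

169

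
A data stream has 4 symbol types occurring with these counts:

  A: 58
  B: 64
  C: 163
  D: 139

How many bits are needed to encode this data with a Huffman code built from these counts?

Build the Huffman tree bottom-up:
merge A(58) and B(64): 122
merge 122 and D(139): 261
merge C(163) and 261: 424
Each symbol's bit-cost is frequency × depth; summing gives 807 bits (equivalently 122 + 261 + 424).

807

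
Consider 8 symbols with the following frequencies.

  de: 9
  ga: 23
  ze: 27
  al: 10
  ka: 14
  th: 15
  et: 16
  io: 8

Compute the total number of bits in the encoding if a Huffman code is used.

Merge the two smallest weights repeatedly:
io(8) + de(9) → 17
al(10) + ka(14) → 24
th(15) + et(16) → 31
17 + ga(23) → 40
24 + ze(27) → 51
31 + 40 → 71
51 + 71 → 122
Each symbol's bit-cost is frequency × depth; summing gives 356 bits (equivalently 17 + 24 + 31 + 40 + 51 + 71 + 122).

356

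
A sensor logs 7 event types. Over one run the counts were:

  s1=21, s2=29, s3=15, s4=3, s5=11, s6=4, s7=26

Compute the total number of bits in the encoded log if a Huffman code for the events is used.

Merge the two smallest weights repeatedly:
s4(3) + s6(4) → 7
7 + s5(11) → 18
s3(15) + 18 → 33
s1(21) + s7(26) → 47
s2(29) + 33 → 62
47 + 62 → 109
Each symbol's bit-cost is frequency × depth; summing gives 276 bits (equivalently 7 + 18 + 33 + 47 + 62 + 109).

276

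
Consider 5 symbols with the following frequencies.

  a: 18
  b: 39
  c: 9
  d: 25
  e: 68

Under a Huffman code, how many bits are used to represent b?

Repeatedly merge the two smallest:
combine c(9), a(18) → 27
combine d(25), 27 → 52
combine b(39), 52 → 91
combine e(68), 91 → 159
b's leaf is at depth 2, giving a 2-bit codeword.

2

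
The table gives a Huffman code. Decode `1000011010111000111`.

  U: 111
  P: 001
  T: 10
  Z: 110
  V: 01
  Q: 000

TQZTUQU

Read left to right; each codeword is recognised as soon as it completes (prefix code):
  10→T | 000→Q | 110→Z | 10→T | 111→U | 000→Q | 111→U
Decoded message: TQZTUQU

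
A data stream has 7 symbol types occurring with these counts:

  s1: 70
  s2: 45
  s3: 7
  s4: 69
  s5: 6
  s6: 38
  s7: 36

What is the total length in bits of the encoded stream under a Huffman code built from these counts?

687

Greedily combine the two least-frequent nodes:
combine s5(6), s3(7) → 13
combine 13, s7(36) → 49
combine s6(38), s2(45) → 83
combine 49, s4(69) → 118
combine s1(70), 83 → 153
combine 118, 153 → 271
Each symbol's bit-cost is frequency × depth; summing gives 687 bits (equivalently 13 + 49 + 83 + 118 + 153 + 271).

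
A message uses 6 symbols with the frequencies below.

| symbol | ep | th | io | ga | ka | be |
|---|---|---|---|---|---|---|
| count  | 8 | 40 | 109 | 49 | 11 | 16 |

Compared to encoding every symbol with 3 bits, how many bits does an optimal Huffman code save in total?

Fixed-length: 3 bits × 233 symbols = 699 bits.
Huffman merges:
merge ep(8) and ka(11): 19
merge be(16) and 19: 35
merge 35 and th(40): 75
merge ga(49) and 75: 124
merge io(109) and 124: 233
Huffman total = 19 + 35 + 75 + 124 + 233 = 486 bits.
Saving = 699 − 486 = 213 bits.

213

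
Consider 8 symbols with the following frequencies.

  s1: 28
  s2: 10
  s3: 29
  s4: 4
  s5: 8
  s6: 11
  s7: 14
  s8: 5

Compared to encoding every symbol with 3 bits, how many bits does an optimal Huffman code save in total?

Fixed-length: 3 bits × 109 symbols = 327 bits.
Huffman merges:
combine s4(4), s8(5) → 9
combine s5(8), 9 → 17
combine s2(10), s6(11) → 21
combine s7(14), 17 → 31
combine 21, s1(28) → 49
combine s3(29), 31 → 60
combine 49, 60 → 109
Huffman total = 9 + 17 + 21 + 31 + 49 + 60 + 109 = 296 bits.
Saving = 327 − 296 = 31 bits.

31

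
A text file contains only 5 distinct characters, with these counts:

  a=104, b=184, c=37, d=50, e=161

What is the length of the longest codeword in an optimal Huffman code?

Merge the two lowest-weight nodes at each step:
combine c(37), d(50) → 87
combine 87, a(104) → 191
combine e(161), b(184) → 345
combine 191, 345 → 536
The first pair merged (c, d) ends up deepest, at depth 3.

3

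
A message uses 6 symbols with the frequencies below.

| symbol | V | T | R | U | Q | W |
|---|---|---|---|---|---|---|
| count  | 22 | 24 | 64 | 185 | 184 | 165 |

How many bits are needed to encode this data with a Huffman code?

Build the Huffman tree bottom-up:
combine V(22), T(24) → 46
combine 46, R(64) → 110
combine 110, W(165) → 275
combine Q(184), U(185) → 369
combine 275, 369 → 644
Each symbol's bit-cost is frequency × depth; summing gives 1444 bits (equivalently 46 + 110 + 275 + 369 + 644).

1444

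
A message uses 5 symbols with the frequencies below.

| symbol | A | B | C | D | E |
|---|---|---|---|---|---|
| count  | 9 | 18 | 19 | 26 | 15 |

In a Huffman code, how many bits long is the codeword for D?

Huffman merges, smallest pair first:
combine A(9), E(15) → 24
combine B(18), C(19) → 37
combine 24, D(26) → 50
combine 37, 50 → 87
D sits 2 levels below the root, so its codeword is 2 bits.

2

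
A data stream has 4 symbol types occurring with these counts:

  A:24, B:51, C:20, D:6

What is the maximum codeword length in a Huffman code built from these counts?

3

Merge the two lowest-weight nodes at each step:
combine D(6), C(20) → 26
combine A(24), 26 → 50
combine 50, B(51) → 101
The rarest symbols sit at the bottom; the longest codeword is 3 bits.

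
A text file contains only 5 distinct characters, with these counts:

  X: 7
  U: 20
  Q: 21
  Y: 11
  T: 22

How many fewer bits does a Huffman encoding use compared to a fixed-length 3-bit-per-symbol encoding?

63

Fixed-length: 3 bits × 81 symbols = 243 bits.
Huffman merges:
combine X(7), Y(11) → 18
combine 18, U(20) → 38
combine Q(21), T(22) → 43
combine 38, 43 → 81
Huffman total = 18 + 38 + 43 + 81 = 180 bits.
Saving = 243 − 180 = 63 bits.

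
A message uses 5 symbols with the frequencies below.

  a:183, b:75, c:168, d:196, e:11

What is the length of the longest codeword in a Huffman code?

3

Merge the two lowest-weight nodes at each step:
combine e(11), b(75) → 86
combine 86, c(168) → 254
combine a(183), d(196) → 379
combine 254, 379 → 633
The first pair merged (e, b) ends up deepest, at depth 3.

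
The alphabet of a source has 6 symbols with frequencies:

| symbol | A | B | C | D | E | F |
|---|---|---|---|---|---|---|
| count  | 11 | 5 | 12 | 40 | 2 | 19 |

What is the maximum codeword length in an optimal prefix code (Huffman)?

Merge the two lowest-weight nodes at each step:
E(2) + B(5) → 7
7 + A(11) → 18
C(12) + 18 → 30
F(19) + 30 → 49
D(40) + 49 → 89
The first pair merged (E, B) ends up deepest, at depth 5.

5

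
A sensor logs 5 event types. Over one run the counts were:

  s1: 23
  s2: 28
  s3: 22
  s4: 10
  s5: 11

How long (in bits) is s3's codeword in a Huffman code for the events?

Build the tree from the bottom:
s4(10) + s5(11) → 21
21 + s3(22) → 43
s1(23) + s2(28) → 51
43 + 51 → 94
The subtree containing s3 is merged 2 times, so code length = 2.

2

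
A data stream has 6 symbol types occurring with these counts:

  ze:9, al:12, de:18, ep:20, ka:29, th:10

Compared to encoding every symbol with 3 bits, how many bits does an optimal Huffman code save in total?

Fixed-length: 3 bits × 98 symbols = 294 bits.
Huffman merges:
combine ze(9), th(10) → 19
combine al(12), de(18) → 30
combine 19, ep(20) → 39
combine ka(29), 30 → 59
combine 39, 59 → 98
Huffman total = 19 + 30 + 39 + 59 + 98 = 245 bits.
Saving = 294 − 245 = 49 bits.

49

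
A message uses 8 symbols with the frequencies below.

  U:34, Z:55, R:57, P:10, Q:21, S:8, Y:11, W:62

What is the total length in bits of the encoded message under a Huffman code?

697

Greedily combine the two least-frequent nodes:
combine S(8), P(10) → 18
combine Y(11), 18 → 29
combine Q(21), 29 → 50
combine U(34), 50 → 84
combine Z(55), R(57) → 112
combine W(62), 84 → 146
combine 112, 146 → 258
Total encoded bits = sum of merged weights = 18 + 29 + 50 + 84 + 112 + 146 + 258 = 697.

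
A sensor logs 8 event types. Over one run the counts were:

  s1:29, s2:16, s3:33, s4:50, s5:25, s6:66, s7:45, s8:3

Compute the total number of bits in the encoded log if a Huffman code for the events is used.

748

Build the Huffman tree bottom-up:
combine s8(3), s2(16) → 19
combine 19, s5(25) → 44
combine s1(29), s3(33) → 62
combine 44, s7(45) → 89
combine s4(50), 62 → 112
combine s6(66), 89 → 155
combine 112, 155 → 267
Total encoded bits = sum of merged weights = 19 + 44 + 62 + 89 + 112 + 155 + 267 = 748.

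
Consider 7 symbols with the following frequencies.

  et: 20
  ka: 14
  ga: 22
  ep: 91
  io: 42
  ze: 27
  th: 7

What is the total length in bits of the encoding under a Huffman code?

549

Build the Huffman tree bottom-up:
th(7) + ka(14) → 21
et(20) + 21 → 41
ga(22) + ze(27) → 49
41 + io(42) → 83
49 + 83 → 132
ep(91) + 132 → 223
Total encoded bits = sum of merged weights = 21 + 41 + 49 + 83 + 132 + 223 = 549.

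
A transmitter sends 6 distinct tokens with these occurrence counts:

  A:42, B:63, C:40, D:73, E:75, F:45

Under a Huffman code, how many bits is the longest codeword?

3

Merge the two lowest-weight nodes at each step:
C(40) + A(42) → 82
F(45) + B(63) → 108
D(73) + E(75) → 148
82 + 108 → 190
148 + 190 → 338
The rarest symbols sit at the bottom; the longest codeword is 3 bits.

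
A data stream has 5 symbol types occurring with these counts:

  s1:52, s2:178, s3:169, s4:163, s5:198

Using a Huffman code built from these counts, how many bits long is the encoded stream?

Build the Huffman tree bottom-up:
merge s1(52) and s4(163): 215
merge s3(169) and s2(178): 347
merge s5(198) and 215: 413
merge 347 and 413: 760
The encoded length is the sum of every internal node's weight: 215 + 347 + 413 + 760 = 1735 bits.

1735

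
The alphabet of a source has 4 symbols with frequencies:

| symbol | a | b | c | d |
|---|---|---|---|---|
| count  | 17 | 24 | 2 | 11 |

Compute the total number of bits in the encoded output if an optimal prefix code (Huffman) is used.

97

Merge the two smallest weights repeatedly:
c(2) + d(11) → 13
13 + a(17) → 30
b(24) + 30 → 54
Total encoded bits = sum of merged weights = 13 + 30 + 54 = 97.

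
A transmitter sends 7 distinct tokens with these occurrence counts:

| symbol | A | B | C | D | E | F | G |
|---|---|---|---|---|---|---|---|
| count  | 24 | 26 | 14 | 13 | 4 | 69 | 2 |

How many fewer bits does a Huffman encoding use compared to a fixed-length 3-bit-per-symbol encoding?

113

Fixed-length: 3 bits × 152 symbols = 456 bits.
Huffman merges:
combine G(2), E(4) → 6
combine 6, D(13) → 19
combine C(14), 19 → 33
combine A(24), B(26) → 50
combine 33, 50 → 83
combine F(69), 83 → 152
Huffman total = 6 + 19 + 33 + 50 + 83 + 152 = 343 bits.
Saving = 456 − 343 = 113 bits.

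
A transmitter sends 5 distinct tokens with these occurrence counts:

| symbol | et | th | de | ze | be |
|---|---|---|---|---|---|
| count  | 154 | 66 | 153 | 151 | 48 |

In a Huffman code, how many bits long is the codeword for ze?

2

Build the tree from the bottom:
combine be(48), th(66) → 114
combine 114, ze(151) → 265
combine de(153), et(154) → 307
combine 265, 307 → 572
ze sits 2 levels below the root, so its codeword is 2 bits.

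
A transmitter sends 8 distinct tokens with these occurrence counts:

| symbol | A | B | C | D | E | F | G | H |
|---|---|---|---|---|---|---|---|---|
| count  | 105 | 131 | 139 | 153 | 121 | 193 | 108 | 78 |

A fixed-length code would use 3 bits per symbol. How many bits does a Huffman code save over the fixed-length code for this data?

10

Fixed-length: 3 bits × 1028 symbols = 3084 bits.
Huffman merges:
H(78) + A(105) → 183
G(108) + E(121) → 229
B(131) + C(139) → 270
D(153) + 183 → 336
F(193) + 229 → 422
270 + 336 → 606
422 + 606 → 1028
Huffman total = 183 + 229 + 270 + 336 + 422 + 606 + 1028 = 3074 bits.
Saving = 3084 − 3074 = 10 bits.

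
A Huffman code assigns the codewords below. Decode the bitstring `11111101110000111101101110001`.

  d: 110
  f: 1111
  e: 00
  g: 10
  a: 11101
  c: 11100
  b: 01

Read left to right; each codeword is recognised as soon as it completes (prefix code):
  1111→f | 110→d | 11100→c | 00→e | 1111→f | 01→b | 10→g | 11100→c | 01→b
Decoded message: fdcefbgcb

fdcefbgcb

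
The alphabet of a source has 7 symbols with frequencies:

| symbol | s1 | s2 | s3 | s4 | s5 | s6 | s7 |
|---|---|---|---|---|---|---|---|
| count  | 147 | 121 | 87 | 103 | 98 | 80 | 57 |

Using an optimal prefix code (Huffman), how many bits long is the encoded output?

1932

Greedily combine the two least-frequent nodes:
s7(57) + s6(80) → 137
s3(87) + s5(98) → 185
s4(103) + s2(121) → 224
137 + s1(147) → 284
185 + 224 → 409
284 + 409 → 693
Total encoded bits = sum of merged weights = 137 + 185 + 224 + 284 + 409 + 693 = 1932.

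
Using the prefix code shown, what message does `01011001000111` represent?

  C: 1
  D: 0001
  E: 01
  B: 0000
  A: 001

Read left to right; each codeword is recognised as soon as it completes (prefix code):
  01→E | 01→E | 1→C | 001→A | 0001→D | 1→C | 1→C
Decoded message: EECADCC

EECADCC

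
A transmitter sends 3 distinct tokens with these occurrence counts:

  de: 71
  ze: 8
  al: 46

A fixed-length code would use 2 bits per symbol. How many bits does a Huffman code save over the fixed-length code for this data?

71

Fixed-length: 2 bits × 125 symbols = 250 bits.
Huffman merges:
merge ze(8) and al(46): 54
merge 54 and de(71): 125
Huffman total = 54 + 125 = 179 bits.
Saving = 250 − 179 = 71 bits.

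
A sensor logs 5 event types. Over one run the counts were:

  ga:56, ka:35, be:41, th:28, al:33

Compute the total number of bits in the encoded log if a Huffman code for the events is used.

Build the Huffman tree bottom-up:
th(28) + al(33) → 61
ka(35) + be(41) → 76
ga(56) + 61 → 117
76 + 117 → 193
Total encoded bits = sum of merged weights = 61 + 76 + 117 + 193 = 447.

447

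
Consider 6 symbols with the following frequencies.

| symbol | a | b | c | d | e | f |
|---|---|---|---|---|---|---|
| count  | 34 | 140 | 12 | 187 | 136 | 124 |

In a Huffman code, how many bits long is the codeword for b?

Repeatedly merge the two smallest:
merge c(12) and a(34): 46
merge 46 and f(124): 170
merge e(136) and b(140): 276
merge 170 and d(187): 357
merge 276 and 357: 633
b's leaf is at depth 2, giving a 2-bit codeword.

2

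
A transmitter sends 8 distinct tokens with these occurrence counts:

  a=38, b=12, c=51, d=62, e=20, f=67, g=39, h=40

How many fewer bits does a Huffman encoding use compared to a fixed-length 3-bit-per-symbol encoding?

Fixed-length: 3 bits × 329 symbols = 987 bits.
Huffman merges:
b(12) + e(20) → 32
32 + a(38) → 70
g(39) + h(40) → 79
c(51) + d(62) → 113
f(67) + 70 → 137
79 + 113 → 192
137 + 192 → 329
Huffman total = 32 + 70 + 79 + 113 + 137 + 192 + 329 = 952 bits.
Saving = 987 − 952 = 35 bits.

35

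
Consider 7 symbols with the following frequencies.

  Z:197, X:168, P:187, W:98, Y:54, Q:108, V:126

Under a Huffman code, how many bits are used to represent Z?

2

Huffman merges, smallest pair first:
Y(54) + W(98) → 152
Q(108) + V(126) → 234
152 + X(168) → 320
P(187) + Z(197) → 384
234 + 320 → 554
384 + 554 → 938
Z sits 2 levels below the root, so its codeword is 2 bits.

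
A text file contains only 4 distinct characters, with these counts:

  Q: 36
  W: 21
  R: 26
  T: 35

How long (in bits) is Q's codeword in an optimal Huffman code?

2

Repeatedly merge the two smallest:
combine W(21), R(26) → 47
combine T(35), Q(36) → 71
combine 47, 71 → 118
Q sits 2 levels below the root, so its codeword is 2 bits.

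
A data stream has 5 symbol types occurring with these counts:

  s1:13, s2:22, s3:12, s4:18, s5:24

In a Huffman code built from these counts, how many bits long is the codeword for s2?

2

Repeatedly merge the two smallest:
merge s3(12) and s1(13): 25
merge s4(18) and s2(22): 40
merge s5(24) and 25: 49
merge 40 and 49: 89
s2 sits 2 levels below the root, so its codeword is 2 bits.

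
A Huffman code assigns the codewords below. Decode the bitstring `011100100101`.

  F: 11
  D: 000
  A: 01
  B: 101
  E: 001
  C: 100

AFEEA

Read left to right; each codeword is recognised as soon as it completes (prefix code):
  01→A | 11→F | 001→E | 001→E | 01→A
Decoded message: AFEEA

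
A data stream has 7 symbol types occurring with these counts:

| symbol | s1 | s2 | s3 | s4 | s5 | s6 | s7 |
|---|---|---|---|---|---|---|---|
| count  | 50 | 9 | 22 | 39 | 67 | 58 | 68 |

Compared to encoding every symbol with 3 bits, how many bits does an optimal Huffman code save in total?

104

Fixed-length: 3 bits × 313 symbols = 939 bits.
Huffman merges:
combine s2(9), s3(22) → 31
combine 31, s4(39) → 70
combine s1(50), s6(58) → 108
combine s5(67), s7(68) → 135
combine 70, 108 → 178
combine 135, 178 → 313
Huffman total = 31 + 70 + 108 + 135 + 178 + 313 = 835 bits.
Saving = 939 − 835 = 104 bits.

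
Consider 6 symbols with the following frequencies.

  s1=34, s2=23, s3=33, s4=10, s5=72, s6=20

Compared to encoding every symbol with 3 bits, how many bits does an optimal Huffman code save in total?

114

Fixed-length: 3 bits × 192 symbols = 576 bits.
Huffman merges:
combine s4(10), s6(20) → 30
combine s2(23), 30 → 53
combine s3(33), s1(34) → 67
combine 53, 67 → 120
combine s5(72), 120 → 192
Huffman total = 30 + 53 + 67 + 120 + 192 = 462 bits.
Saving = 576 − 462 = 114 bits.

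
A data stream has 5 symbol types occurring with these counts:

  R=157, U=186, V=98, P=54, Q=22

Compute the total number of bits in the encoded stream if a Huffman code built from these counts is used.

1098

Build the Huffman tree bottom-up:
Q(22) + P(54) → 76
76 + V(98) → 174
R(157) + 174 → 331
U(186) + 331 → 517
Each symbol's bit-cost is frequency × depth; summing gives 1098 bits (equivalently 76 + 174 + 331 + 517).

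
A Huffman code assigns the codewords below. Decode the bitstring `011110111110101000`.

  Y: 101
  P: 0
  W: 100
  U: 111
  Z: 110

PUYUYPWP

Read left to right; each codeword is recognised as soon as it completes (prefix code):
  0→P | 111→U | 101→Y | 111→U | 101→Y | 0→P | 100→W | 0→P
Decoded message: PUYUYPWP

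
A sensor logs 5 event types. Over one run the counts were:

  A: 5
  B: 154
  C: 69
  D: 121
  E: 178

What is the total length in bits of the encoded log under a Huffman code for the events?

Merge the two smallest weights repeatedly:
A(5) + C(69) → 74
74 + D(121) → 195
B(154) + E(178) → 332
195 + 332 → 527
Total encoded bits = sum of merged weights = 74 + 195 + 332 + 527 = 1128.

1128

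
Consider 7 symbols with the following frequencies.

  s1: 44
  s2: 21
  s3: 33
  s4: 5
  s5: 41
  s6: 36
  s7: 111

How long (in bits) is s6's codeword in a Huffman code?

Repeatedly merge the two smallest:
s4(5) + s2(21) → 26
26 + s3(33) → 59
s6(36) + s5(41) → 77
s1(44) + 59 → 103
77 + 103 → 180
s7(111) + 180 → 291
s6's leaf is at depth 3, giving a 3-bit codeword.

3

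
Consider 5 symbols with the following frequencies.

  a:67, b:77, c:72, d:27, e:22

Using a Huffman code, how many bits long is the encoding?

Greedily combine the two least-frequent nodes:
merge e(22) and d(27): 49
merge 49 and a(67): 116
merge c(72) and b(77): 149
merge 116 and 149: 265
Total encoded bits = sum of merged weights = 49 + 116 + 149 + 265 = 579.

579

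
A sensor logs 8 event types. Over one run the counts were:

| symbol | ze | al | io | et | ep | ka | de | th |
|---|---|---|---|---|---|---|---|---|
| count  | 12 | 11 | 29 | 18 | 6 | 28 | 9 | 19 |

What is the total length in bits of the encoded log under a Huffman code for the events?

377

Build the Huffman tree bottom-up:
merge ep(6) and de(9): 15
merge al(11) and ze(12): 23
merge 15 and et(18): 33
merge th(19) and 23: 42
merge ka(28) and io(29): 57
merge 33 and 42: 75
merge 57 and 75: 132
Each symbol's bit-cost is frequency × depth; summing gives 377 bits (equivalently 15 + 23 + 33 + 42 + 57 + 75 + 132).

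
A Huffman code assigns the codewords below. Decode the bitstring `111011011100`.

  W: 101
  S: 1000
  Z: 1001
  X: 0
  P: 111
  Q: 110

PXQPXX

Read left to right; each codeword is recognised as soon as it completes (prefix code):
  111→P | 0→X | 110→Q | 111→P | 0→X | 0→X
Decoded message: PXQPXX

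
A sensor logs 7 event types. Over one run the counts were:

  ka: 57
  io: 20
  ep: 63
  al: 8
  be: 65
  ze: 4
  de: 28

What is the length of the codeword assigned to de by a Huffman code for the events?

Build the tree from the bottom:
ze(4) + al(8) → 12
12 + io(20) → 32
de(28) + 32 → 60
ka(57) + 60 → 117
ep(63) + be(65) → 128
117 + 128 → 245
The subtree containing de is merged 3 times, so code length = 3.

3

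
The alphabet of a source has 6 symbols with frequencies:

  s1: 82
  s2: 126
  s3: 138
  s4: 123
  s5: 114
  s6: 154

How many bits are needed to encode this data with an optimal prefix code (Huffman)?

Greedily combine the two least-frequent nodes:
combine s1(82), s5(114) → 196
combine s4(123), s2(126) → 249
combine s3(138), s6(154) → 292
combine 196, 249 → 445
combine 292, 445 → 737
The encoded length is the sum of every internal node's weight: 196 + 249 + 292 + 445 + 737 = 1919 bits.

1919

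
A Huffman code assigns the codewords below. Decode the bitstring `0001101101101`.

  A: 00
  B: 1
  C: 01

Read left to right; each codeword is recognised as soon as it completes (prefix code):
  00→A | 01→C | 1→B | 01→C | 1→B | 01→C | 1→B | 01→C
Decoded message: ACBCBCBC

ACBCBCBC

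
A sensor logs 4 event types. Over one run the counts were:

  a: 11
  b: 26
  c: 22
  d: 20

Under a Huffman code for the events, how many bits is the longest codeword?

Merge the two lowest-weight nodes at each step:
combine a(11), d(20) → 31
combine c(22), b(26) → 48
combine 31, 48 → 79
Maximum depth reached is 2.

2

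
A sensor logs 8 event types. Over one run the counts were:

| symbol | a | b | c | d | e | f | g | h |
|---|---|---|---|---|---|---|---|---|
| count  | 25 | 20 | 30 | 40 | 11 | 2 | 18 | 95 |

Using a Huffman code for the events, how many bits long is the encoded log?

Build the Huffman tree bottom-up:
combine f(2), e(11) → 13
combine 13, g(18) → 31
combine b(20), a(25) → 45
combine c(30), 31 → 61
combine d(40), 45 → 85
combine 61, 85 → 146
combine h(95), 146 → 241
Total encoded bits = sum of merged weights = 13 + 31 + 45 + 61 + 85 + 146 + 241 = 622.

622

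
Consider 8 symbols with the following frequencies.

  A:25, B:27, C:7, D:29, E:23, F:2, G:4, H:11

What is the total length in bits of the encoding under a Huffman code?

346

Greedily combine the two least-frequent nodes:
combine F(2), G(4) → 6
combine 6, C(7) → 13
combine H(11), 13 → 24
combine E(23), 24 → 47
combine A(25), B(27) → 52
combine D(29), 47 → 76
combine 52, 76 → 128
Each symbol's bit-cost is frequency × depth; summing gives 346 bits (equivalently 6 + 13 + 24 + 47 + 52 + 76 + 128).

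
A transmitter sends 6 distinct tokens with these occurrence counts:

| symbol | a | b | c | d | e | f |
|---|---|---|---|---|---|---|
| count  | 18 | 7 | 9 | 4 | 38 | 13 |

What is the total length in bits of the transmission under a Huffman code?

202

Build the Huffman tree bottom-up:
combine d(4), b(7) → 11
combine c(9), 11 → 20
combine f(13), a(18) → 31
combine 20, 31 → 51
combine e(38), 51 → 89
Total encoded bits = sum of merged weights = 11 + 20 + 31 + 51 + 89 = 202.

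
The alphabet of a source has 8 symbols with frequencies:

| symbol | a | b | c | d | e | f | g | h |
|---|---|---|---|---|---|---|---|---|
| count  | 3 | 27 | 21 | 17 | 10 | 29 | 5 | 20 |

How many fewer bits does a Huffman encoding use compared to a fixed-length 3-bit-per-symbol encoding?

30

Fixed-length: 3 bits × 132 symbols = 396 bits.
Huffman merges:
combine a(3), g(5) → 8
combine 8, e(10) → 18
combine d(17), 18 → 35
combine h(20), c(21) → 41
combine b(27), f(29) → 56
combine 35, 41 → 76
combine 56, 76 → 132
Huffman total = 8 + 18 + 35 + 41 + 56 + 76 + 132 = 366 bits.
Saving = 396 − 366 = 30 bits.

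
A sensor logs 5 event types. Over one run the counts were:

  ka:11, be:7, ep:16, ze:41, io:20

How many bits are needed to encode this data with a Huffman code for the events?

201

Greedily combine the two least-frequent nodes:
merge be(7) and ka(11): 18
merge ep(16) and 18: 34
merge io(20) and 34: 54
merge ze(41) and 54: 95
The encoded length is the sum of every internal node's weight: 18 + 34 + 54 + 95 = 201 bits.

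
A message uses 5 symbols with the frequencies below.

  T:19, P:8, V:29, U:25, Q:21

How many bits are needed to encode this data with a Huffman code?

231

Greedily combine the two least-frequent nodes:
combine P(8), T(19) → 27
combine Q(21), U(25) → 46
combine 27, V(29) → 56
combine 46, 56 → 102
The encoded length is the sum of every internal node's weight: 27 + 46 + 56 + 102 = 231 bits.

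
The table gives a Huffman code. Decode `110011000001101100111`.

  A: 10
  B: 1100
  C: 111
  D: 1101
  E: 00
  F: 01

BBEFABC

Read left to right; each codeword is recognised as soon as it completes (prefix code):
  1100→B | 1100→B | 00→E | 01→F | 10→A | 1100→B | 111→C
Decoded message: BBEFABC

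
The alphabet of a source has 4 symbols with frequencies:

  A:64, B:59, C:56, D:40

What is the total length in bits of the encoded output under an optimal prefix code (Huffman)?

Merge the two smallest weights repeatedly:
D(40) + C(56) → 96
B(59) + A(64) → 123
96 + 123 → 219
Total encoded bits = sum of merged weights = 96 + 123 + 219 = 438.

438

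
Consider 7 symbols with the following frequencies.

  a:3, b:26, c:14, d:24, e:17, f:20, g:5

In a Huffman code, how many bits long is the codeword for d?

Huffman merges, smallest pair first:
merge a(3) and g(5): 8
merge 8 and c(14): 22
merge e(17) and f(20): 37
merge 22 and d(24): 46
merge b(26) and 37: 63
merge 46 and 63: 109
d sits 2 levels below the root, so its codeword is 2 bits.

2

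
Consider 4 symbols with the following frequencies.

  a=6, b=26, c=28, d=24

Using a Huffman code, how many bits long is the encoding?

168

Merge the two smallest weights repeatedly:
merge a(6) and d(24): 30
merge b(26) and c(28): 54
merge 30 and 54: 84
Each symbol's bit-cost is frequency × depth; summing gives 168 bits (equivalently 30 + 54 + 84).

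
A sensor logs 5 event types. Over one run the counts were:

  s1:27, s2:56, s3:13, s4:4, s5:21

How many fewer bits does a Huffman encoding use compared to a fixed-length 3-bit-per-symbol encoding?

122

Fixed-length: 3 bits × 121 symbols = 363 bits.
Huffman merges:
combine s4(4), s3(13) → 17
combine 17, s5(21) → 38
combine s1(27), 38 → 65
combine s2(56), 65 → 121
Huffman total = 17 + 38 + 65 + 121 = 241 bits.
Saving = 363 − 241 = 122 bits.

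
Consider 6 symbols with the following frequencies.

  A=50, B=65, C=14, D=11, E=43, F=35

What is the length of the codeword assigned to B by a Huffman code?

Build the tree from the bottom:
merge D(11) and C(14): 25
merge 25 and F(35): 60
merge E(43) and A(50): 93
merge 60 and B(65): 125
merge 93 and 125: 218
B sits 2 levels below the root, so its codeword is 2 bits.

2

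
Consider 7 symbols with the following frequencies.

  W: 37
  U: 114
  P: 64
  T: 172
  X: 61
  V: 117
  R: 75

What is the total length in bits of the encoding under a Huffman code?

Build the Huffman tree bottom-up:
W(37) + X(61) → 98
P(64) + R(75) → 139
98 + U(114) → 212
V(117) + 139 → 256
T(172) + 212 → 384
256 + 384 → 640
Each symbol's bit-cost is frequency × depth; summing gives 1729 bits (equivalently 98 + 139 + 212 + 256 + 384 + 640).

1729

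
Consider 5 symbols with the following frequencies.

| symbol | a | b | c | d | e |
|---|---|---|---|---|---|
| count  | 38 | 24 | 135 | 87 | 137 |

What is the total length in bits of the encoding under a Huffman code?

Build the Huffman tree bottom-up:
combine b(24), a(38) → 62
combine 62, d(87) → 149
combine c(135), e(137) → 272
combine 149, 272 → 421
Each symbol's bit-cost is frequency × depth; summing gives 904 bits (equivalently 62 + 149 + 272 + 421).

904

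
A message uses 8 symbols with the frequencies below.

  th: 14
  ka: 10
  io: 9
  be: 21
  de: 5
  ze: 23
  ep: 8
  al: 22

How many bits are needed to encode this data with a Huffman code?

Greedily combine the two least-frequent nodes:
de(5) + ep(8) → 13
io(9) + ka(10) → 19
13 + th(14) → 27
19 + be(21) → 40
al(22) + ze(23) → 45
27 + 40 → 67
45 + 67 → 112
Total encoded bits = sum of merged weights = 13 + 19 + 27 + 40 + 45 + 67 + 112 = 323.

323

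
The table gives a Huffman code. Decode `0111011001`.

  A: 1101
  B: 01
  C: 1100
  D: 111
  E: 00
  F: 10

BAFB

Read left to right; each codeword is recognised as soon as it completes (prefix code):
  01→B | 1101→A | 10→F | 01→B
Decoded message: BAFB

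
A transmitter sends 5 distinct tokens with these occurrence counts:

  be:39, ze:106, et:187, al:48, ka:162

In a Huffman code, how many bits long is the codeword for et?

Repeatedly merge the two smallest:
be(39) + al(48) → 87
87 + ze(106) → 193
ka(162) + et(187) → 349
193 + 349 → 542
The subtree containing et is merged 2 times, so code length = 2.

2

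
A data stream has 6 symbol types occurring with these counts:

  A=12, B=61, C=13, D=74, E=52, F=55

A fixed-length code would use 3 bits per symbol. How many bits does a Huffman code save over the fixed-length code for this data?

165

Fixed-length: 3 bits × 267 symbols = 801 bits.
Huffman merges:
A(12) + C(13) → 25
25 + E(52) → 77
F(55) + B(61) → 116
D(74) + 77 → 151
116 + 151 → 267
Huffman total = 25 + 77 + 116 + 151 + 267 = 636 bits.
Saving = 801 − 636 = 165 bits.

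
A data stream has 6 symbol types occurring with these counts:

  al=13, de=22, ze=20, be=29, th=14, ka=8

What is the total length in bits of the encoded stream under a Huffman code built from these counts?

267

Merge the two smallest weights repeatedly:
ka(8) + al(13) → 21
th(14) + ze(20) → 34
21 + de(22) → 43
be(29) + 34 → 63
43 + 63 → 106
Total encoded bits = sum of merged weights = 21 + 34 + 43 + 63 + 106 = 267.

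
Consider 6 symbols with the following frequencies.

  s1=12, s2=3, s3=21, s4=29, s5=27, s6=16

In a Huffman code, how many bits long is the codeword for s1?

Huffman merges, smallest pair first:
s2(3) + s1(12) → 15
15 + s6(16) → 31
s3(21) + s5(27) → 48
s4(29) + 31 → 60
48 + 60 → 108
s1's leaf is at depth 4, giving a 4-bit codeword.

4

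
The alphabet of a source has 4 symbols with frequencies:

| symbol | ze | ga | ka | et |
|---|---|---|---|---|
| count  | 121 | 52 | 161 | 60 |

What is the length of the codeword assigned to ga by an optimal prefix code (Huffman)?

Repeatedly merge the two smallest:
merge ga(52) and et(60): 112
merge 112 and ze(121): 233
merge ka(161) and 233: 394
ga sits 3 levels below the root, so its codeword is 3 bits.

3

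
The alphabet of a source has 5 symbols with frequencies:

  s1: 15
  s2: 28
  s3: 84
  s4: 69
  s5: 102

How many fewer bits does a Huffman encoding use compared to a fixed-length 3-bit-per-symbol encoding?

Fixed-length: 3 bits × 298 symbols = 894 bits.
Huffman merges:
combine s1(15), s2(28) → 43
combine 43, s4(69) → 112
combine s3(84), s5(102) → 186
combine 112, 186 → 298
Huffman total = 43 + 112 + 186 + 298 = 639 bits.
Saving = 894 − 639 = 255 bits.

255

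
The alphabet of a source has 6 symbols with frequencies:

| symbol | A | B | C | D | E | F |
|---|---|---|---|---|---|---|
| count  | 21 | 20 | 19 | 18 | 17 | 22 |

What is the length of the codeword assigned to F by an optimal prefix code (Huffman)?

Repeatedly merge the two smallest:
combine E(17), D(18) → 35
combine C(19), B(20) → 39
combine A(21), F(22) → 43
combine 35, 39 → 74
combine 43, 74 → 117
The subtree containing F is merged 2 times, so code length = 2.

2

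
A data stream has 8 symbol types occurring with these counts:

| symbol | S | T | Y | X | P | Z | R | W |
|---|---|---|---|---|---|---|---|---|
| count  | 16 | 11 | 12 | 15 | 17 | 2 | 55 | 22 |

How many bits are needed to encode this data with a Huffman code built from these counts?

Greedily combine the two least-frequent nodes:
merge Z(2) and T(11): 13
merge Y(12) and 13: 25
merge X(15) and S(16): 31
merge P(17) and W(22): 39
merge 25 and 31: 56
merge 39 and R(55): 94
merge 56 and 94: 150
Total encoded bits = sum of merged weights = 13 + 25 + 31 + 39 + 56 + 94 + 150 = 408.

408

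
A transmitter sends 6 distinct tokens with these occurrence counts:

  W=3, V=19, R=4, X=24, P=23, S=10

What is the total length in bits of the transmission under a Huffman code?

Greedily combine the two least-frequent nodes:
combine W(3), R(4) → 7
combine 7, S(10) → 17
combine 17, V(19) → 36
combine P(23), X(24) → 47
combine 36, 47 → 83
Total encoded bits = sum of merged weights = 7 + 17 + 36 + 47 + 83 = 190.

190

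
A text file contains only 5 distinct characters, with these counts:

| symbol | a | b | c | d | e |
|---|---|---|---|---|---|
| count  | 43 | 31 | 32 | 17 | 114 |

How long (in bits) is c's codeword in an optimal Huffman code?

Repeatedly merge the two smallest:
merge d(17) and b(31): 48
merge c(32) and a(43): 75
merge 48 and 75: 123
merge e(114) and 123: 237
The subtree containing c is merged 3 times, so code length = 3.

3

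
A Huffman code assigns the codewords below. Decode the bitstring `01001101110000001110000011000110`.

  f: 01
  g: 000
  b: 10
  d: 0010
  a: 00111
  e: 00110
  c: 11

fecbgagee

Read left to right; each codeword is recognised as soon as it completes (prefix code):
  01→f | 00110→e | 11→c | 10→b | 000→g | 00111→a | 000→g | 00110→e | 00110→e
Decoded message: fecbgagee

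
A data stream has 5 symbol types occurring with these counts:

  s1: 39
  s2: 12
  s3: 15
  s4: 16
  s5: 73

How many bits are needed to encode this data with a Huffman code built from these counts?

307

Build the Huffman tree bottom-up:
s2(12) + s3(15) → 27
s4(16) + 27 → 43
s1(39) + 43 → 82
s5(73) + 82 → 155
The encoded length is the sum of every internal node's weight: 27 + 43 + 82 + 155 = 307 bits.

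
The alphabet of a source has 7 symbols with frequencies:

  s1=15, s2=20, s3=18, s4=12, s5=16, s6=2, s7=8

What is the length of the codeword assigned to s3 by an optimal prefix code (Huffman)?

2

Repeatedly merge the two smallest:
combine s6(2), s7(8) → 10
combine 10, s4(12) → 22
combine s1(15), s5(16) → 31
combine s3(18), s2(20) → 38
combine 22, 31 → 53
combine 38, 53 → 91
The subtree containing s3 is merged 2 times, so code length = 2.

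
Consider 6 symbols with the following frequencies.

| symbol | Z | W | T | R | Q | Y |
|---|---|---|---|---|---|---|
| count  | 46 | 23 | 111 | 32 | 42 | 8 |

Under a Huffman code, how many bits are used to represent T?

Huffman merges, smallest pair first:
Y(8) + W(23) → 31
31 + R(32) → 63
Q(42) + Z(46) → 88
63 + 88 → 151
T(111) + 151 → 262
T is a child of the root — depth 1, so its codeword is a single bit.

1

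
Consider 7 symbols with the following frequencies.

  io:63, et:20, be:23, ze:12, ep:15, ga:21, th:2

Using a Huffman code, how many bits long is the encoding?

Greedily combine the two least-frequent nodes:
merge th(2) and ze(12): 14
merge 14 and ep(15): 29
merge et(20) and ga(21): 41
merge be(23) and 29: 52
merge 41 and 52: 93
merge io(63) and 93: 156
Total encoded bits = sum of merged weights = 14 + 29 + 41 + 52 + 93 + 156 = 385.

385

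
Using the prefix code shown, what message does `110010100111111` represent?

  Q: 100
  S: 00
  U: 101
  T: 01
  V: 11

Read left to right; each codeword is recognised as soon as it completes (prefix code):
  11→V | 00→S | 101→U | 00→S | 11→V | 11→V | 11→V
Decoded message: VSUSVVV

VSUSVVV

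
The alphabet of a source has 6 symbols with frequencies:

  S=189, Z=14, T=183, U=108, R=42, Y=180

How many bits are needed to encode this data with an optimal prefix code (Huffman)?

Merge the two smallest weights repeatedly:
combine Z(14), R(42) → 56
combine 56, U(108) → 164
combine 164, Y(180) → 344
combine T(183), S(189) → 372
combine 344, 372 → 716
The encoded length is the sum of every internal node's weight: 56 + 164 + 344 + 372 + 716 = 1652 bits.

1652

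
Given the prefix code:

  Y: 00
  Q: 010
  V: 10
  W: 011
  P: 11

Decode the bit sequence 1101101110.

PWWV

Read left to right; each codeword is recognised as soon as it completes (prefix code):
  11→P | 011→W | 011→W | 10→V
Decoded message: PWWV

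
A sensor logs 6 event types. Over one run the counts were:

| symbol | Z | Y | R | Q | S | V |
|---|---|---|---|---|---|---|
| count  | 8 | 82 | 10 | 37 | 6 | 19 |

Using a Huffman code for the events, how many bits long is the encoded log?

Build the Huffman tree bottom-up:
merge S(6) and Z(8): 14
merge R(10) and 14: 24
merge V(19) and 24: 43
merge Q(37) and 43: 80
merge 80 and Y(82): 162
The encoded length is the sum of every internal node's weight: 14 + 24 + 43 + 80 + 162 = 323 bits.

323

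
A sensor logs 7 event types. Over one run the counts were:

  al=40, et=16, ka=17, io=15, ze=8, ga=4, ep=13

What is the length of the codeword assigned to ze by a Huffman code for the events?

Repeatedly merge the two smallest:
combine ga(4), ze(8) → 12
combine 12, ep(13) → 25
combine io(15), et(16) → 31
combine ka(17), 25 → 42
combine 31, al(40) → 71
combine 42, 71 → 113
ze sits 4 levels below the root, so its codeword is 4 bits.

4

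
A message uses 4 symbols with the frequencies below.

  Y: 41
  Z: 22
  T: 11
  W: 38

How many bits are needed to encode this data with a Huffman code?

Build the Huffman tree bottom-up:
merge T(11) and Z(22): 33
merge 33 and W(38): 71
merge Y(41) and 71: 112
Each symbol's bit-cost is frequency × depth; summing gives 216 bits (equivalently 33 + 71 + 112).

216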